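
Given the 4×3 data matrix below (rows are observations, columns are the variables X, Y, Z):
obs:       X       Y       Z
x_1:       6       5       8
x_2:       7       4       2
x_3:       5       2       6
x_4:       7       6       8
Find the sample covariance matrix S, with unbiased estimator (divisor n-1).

Step 1 — column means:
  mean(X) = (6 + 7 + 5 + 7) / 4 = 25/4 = 6.25
  mean(Y) = (5 + 4 + 2 + 6) / 4 = 17/4 = 4.25
  mean(Z) = (8 + 2 + 6 + 8) / 4 = 24/4 = 6

Step 2 — sample covariance S[i,j] = (1/(n-1)) · Σ_k (x_{k,i} - mean_i) · (x_{k,j} - mean_j), with n-1 = 3.
  S[X,X] = ((-0.25)·(-0.25) + (0.75)·(0.75) + (-1.25)·(-1.25) + (0.75)·(0.75)) / 3 = 2.75/3 = 0.9167
  S[X,Y] = ((-0.25)·(0.75) + (0.75)·(-0.25) + (-1.25)·(-2.25) + (0.75)·(1.75)) / 3 = 3.75/3 = 1.25
  S[X,Z] = ((-0.25)·(2) + (0.75)·(-4) + (-1.25)·(0) + (0.75)·(2)) / 3 = -2/3 = -0.6667
  S[Y,Y] = ((0.75)·(0.75) + (-0.25)·(-0.25) + (-2.25)·(-2.25) + (1.75)·(1.75)) / 3 = 8.75/3 = 2.9167
  S[Y,Z] = ((0.75)·(2) + (-0.25)·(-4) + (-2.25)·(0) + (1.75)·(2)) / 3 = 6/3 = 2
  S[Z,Z] = ((2)·(2) + (-4)·(-4) + (0)·(0) + (2)·(2)) / 3 = 24/3 = 8

S is symmetric (S[j,i] = S[i,j]). Assembling:

S = [[0.9167, 1.25, -0.6667],
 [1.25, 2.9167, 2],
 [-0.6667, 2, 8]]


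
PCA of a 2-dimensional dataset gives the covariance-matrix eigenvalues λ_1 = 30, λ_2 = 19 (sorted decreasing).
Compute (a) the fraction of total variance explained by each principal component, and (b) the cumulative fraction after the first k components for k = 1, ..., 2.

Step 1 — total variance = trace(Sigma) = Σ λ_i = 30 + 19 = 49.

Step 2 — fraction explained by component i = λ_i / Σ λ:
  PC1: 30/49 = 0.6122
  PC2: 19/49 = 0.3878

Step 3 — cumulative fraction after k components = (λ_1 + ... + λ_k) / Σ λ:
  k = 1: 30/49 = 0.6122
  k = 2: (30 + 19)/49 = 49/49 = 1

Summary (fraction, with percent):

explained: PC1 0.6122 (61.22%), PC2 0.3878 (38.78%);  cumulative: 0.6122, 1


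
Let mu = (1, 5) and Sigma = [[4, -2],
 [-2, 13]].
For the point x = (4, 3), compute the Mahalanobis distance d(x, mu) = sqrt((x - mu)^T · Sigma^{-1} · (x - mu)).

Step 1 — centre the observation: (x - mu) = (3, -2).

Step 2 — invert Sigma. det(Sigma) = 4·13 - (-2)² = 48.
  Sigma^{-1} = (1/det) · [[d, -b], [-b, a]] = [[0.2708, 0.0417],
 [0.0417, 0.0833]].

Step 3 — form the quadratic (x - mu)^T · Sigma^{-1} · (x - mu):
  Sigma^{-1} · (x - mu) = (0.7292, -0.0417).
  (x - mu)^T · [Sigma^{-1} · (x - mu)] = (3)·(0.7292) + (-2)·(-0.0417) = 2.2708.

Step 4 — take square root: d = √(2.2708) ≈ 1.5069.

d(x, mu) = √(2.2708) ≈ 1.5069


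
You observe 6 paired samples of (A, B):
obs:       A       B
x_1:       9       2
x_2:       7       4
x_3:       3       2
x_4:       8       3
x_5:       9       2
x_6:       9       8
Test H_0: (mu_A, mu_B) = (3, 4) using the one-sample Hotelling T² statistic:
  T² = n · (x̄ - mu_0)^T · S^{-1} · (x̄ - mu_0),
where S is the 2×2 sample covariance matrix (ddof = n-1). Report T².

Step 1 — sample mean vector:
  mean(A) = (9 + 7 + 3 + 8 + 9 + 9) / 6 = 45/6 = 7.5
  mean(B) = (2 + 4 + 2 + 3 + 2 + 8) / 6 = 21/6 = 3.5
  x̄ = (7.5, 3.5),  deviation x̄ - mu_0 = (7.5, 3.5) - (3, 4) = (4.5, -0.5).

Step 2 — sample covariance matrix, S[i,j] = (1/(n-1)) · Σ_k (x_{k,i} - mean_i) · (x_{k,j} - mean_j), divisor n-1 = 5:
  S[A,A] = ((1.5)·(1.5) + (-0.5)·(-0.5) + (-4.5)·(-4.5) + (0.5)·(0.5) + (1.5)·(1.5) + (1.5)·(1.5)) / 5 = 27.5/5 = 5.5
  S[A,B] = ((1.5)·(-1.5) + (-0.5)·(0.5) + (-4.5)·(-1.5) + (0.5)·(-0.5) + (1.5)·(-1.5) + (1.5)·(4.5)) / 5 = 8.5/5 = 1.7
  S[B,B] = ((-1.5)·(-1.5) + (0.5)·(0.5) + (-1.5)·(-1.5) + (-0.5)·(-0.5) + (-1.5)·(-1.5) + (4.5)·(4.5)) / 5 = 27.5/5 = 5.5
  S = [[5.5, 1.7],
 [1.7, 5.5]].

Step 3 — invert S. det(S) = 5.5·5.5 - (1.7)² = 27.36.
  S^{-1} = (1/det) · [[d, -b], [-b, a]] = [[0.201, -0.0621],
 [-0.0621, 0.201]].

Step 4 — quadratic form (x̄ - mu_0)^T · S^{-1} · (x̄ - mu_0):
  S^{-1} · (x̄ - mu_0) = (0.9357, -0.3801),
  (x̄ - mu_0)^T · [...] = (4.5)·(0.9357) + (-0.5)·(-0.3801) = 4.4006.

Step 5 — scale by n: T² = 6 · 4.4006 = 26.4035.

T² ≈ 26.4035


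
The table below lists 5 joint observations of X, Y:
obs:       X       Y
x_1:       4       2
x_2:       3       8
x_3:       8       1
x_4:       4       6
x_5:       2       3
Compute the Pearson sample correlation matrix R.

Step 1 — column means:
  mean(X) = (4 + 3 + 8 + 4 + 2) / 5 = 21/5 = 4.2
  mean(Y) = (2 + 8 + 1 + 6 + 3) / 5 = 20/5 = 4

Step 2 — sample variances and covariances s[i,j] = (1/(n-1)) · Σ_k (x_{k,i} - mean_i) · (x_{k,j} - mean_j), with n-1 = 4:
  s[X,X] = ((-0.2)·(-0.2) + (-1.2)·(-1.2) + (3.8)·(3.8) + (-0.2)·(-0.2) + (-2.2)·(-2.2)) / 4 = 20.8/4 = 5.2
  s[X,Y] = ((-0.2)·(-2) + (-1.2)·(4) + (3.8)·(-3) + (-0.2)·(2) + (-2.2)·(-1)) / 4 = -14/4 = -3.5
  s[Y,Y] = ((-2)·(-2) + (4)·(4) + (-3)·(-3) + (2)·(2) + (-1)·(-1)) / 4 = 34/4 = 8.5
  Sample standard deviations s_i = √(s[i,i]):
  s(X) = √(5.2) = 2.2804
  s(Y) = √(8.5) = 2.9155

Step 3 — r_{ij} = s_{ij} / (s_i · s_j):
  r[X,X] = 1 (diagonal).
  r[X,Y] = -3.5 / (2.2804 · 2.9155) = -3.5 / 6.6483 = -0.5264
  r[Y,Y] = 1 (diagonal).

R is symmetric with unit diagonal. Assembling:

R = [[1, -0.5264],
 [-0.5264, 1]]


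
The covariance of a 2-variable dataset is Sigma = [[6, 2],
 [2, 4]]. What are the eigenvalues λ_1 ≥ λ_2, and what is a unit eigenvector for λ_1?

Step 1 — characteristic polynomial of 2×2 Sigma:
  det(Sigma - λI) = λ² - trace · λ + det = 0.
  trace = 6 + 4 = 10, det = 6·4 - (2)² = 20.
Step 2 — discriminant:
  Δ = trace² - 4·det = 100 - 80 = 20.
Step 3 — eigenvalues:
  λ = (trace ± √Δ)/2 = (10 ± 4.4721)/2,
  λ_1 = 7.2361,  λ_2 = 2.7639.

Step 4 — unit eigenvector for λ_1: solve (Sigma - λ_1 I)v = 0. First row:
  (6 - 7.2361)·v_x + (2)·v_y = 0, i.e. (-1.2361)·v_x + (2)·v_y = 0,
  so v ∝ (b, λ_1 - a) = (2, 1.2361) = u.
  ||u|| = √((2)² + (1.2361)²) = √(5.5279) ≈ 2.3511,
  v_1 = u/||u|| ≈ (0.8507, 0.5257) (||v_1|| = 1).

λ_1 = 7.2361,  λ_2 = 2.7639;  v_1 ≈ (0.8507, 0.5257)


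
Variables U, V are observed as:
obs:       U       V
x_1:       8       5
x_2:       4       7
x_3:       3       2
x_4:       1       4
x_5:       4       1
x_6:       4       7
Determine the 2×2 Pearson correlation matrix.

Step 1 — column means:
  mean(U) = (8 + 4 + 3 + 1 + 4 + 4) / 6 = 24/6 = 4
  mean(V) = (5 + 7 + 2 + 4 + 1 + 7) / 6 = 26/6 = 4.3333

Step 2 — sample variances and covariances s[i,j] = (1/(n-1)) · Σ_k (x_{k,i} - mean_i) · (x_{k,j} - mean_j), with n-1 = 5:
  s[U,U] = ((4)·(4) + (0)·(0) + (-1)·(-1) + (-3)·(-3) + (0)·(0) + (0)·(0)) / 5 = 26/5 = 5.2
  s[U,V] = ((4)·(0.6667) + (0)·(2.6667) + (-1)·(-2.3333) + (-3)·(-0.3333) + (0)·(-3.3333) + (0)·(2.6667)) / 5 = 6/5 = 1.2
  s[V,V] = ((0.6667)·(0.6667) + (2.6667)·(2.6667) + (-2.3333)·(-2.3333) + (-0.3333)·(-0.3333) + (-3.3333)·(-3.3333) + (2.6667)·(2.6667)) / 5 = 31.3333/5 = 6.2667
  Sample standard deviations s_i = √(s[i,i]):
  s(U) = √(5.2) = 2.2804
  s(V) = √(6.2667) = 2.5033

Step 3 — r_{ij} = s_{ij} / (s_i · s_j):
  r[U,U] = 1 (diagonal).
  r[U,V] = 1.2 / (2.2804 · 2.5033) = 1.2 / 5.7085 = 0.2102
  r[V,V] = 1 (diagonal).

R is symmetric with unit diagonal. Assembling:

R = [[1, 0.2102],
 [0.2102, 1]]


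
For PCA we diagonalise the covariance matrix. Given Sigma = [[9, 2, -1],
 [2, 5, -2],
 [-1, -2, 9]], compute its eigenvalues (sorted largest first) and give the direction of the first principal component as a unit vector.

Step 1 — characteristic polynomial p(λ) = det(λI - Sigma) = λ³ - tr·λ² + c_1·λ - det, where tr = trace, c_1 = sum of the principal 2×2 minors, det = det(Sigma):
  tr = 9 + 5 + 9 = 23,
  c_1 = (9·5 - (2)²) + (9·9 - (-1)²) + (5·9 - (-2)²) = 41 + 80 + 41 = 162,
  det = 9·(5·9 - (-2)²) - (2)·((2)·9 - (-2)·(-1)) + (-1)·((2)·(-2) - 5·(-1)) = 9·(41) - (2)·(16) + (-1)·(1) = 336.
  So p(λ) = λ³ - 23λ² + 162λ - 336.
Step 2 — look for an integer root (rational root theorem: any rational root is an integer divisor of 336). Testing λ = 8:
  p(8) = 512 - 1472 + 1296 - 336 = 0  ✓
  Dividing out (λ - 8): p(λ) = (λ - 8)(λ² - 15λ + 42).
Step 3 — remaining eigenvalues from the quadratic λ² - 15λ + 42 = 0:
  Δ = 15² - 4·42 = 225 - 168 = 57,  λ = (15 ± √57)/2 = (15 ± 7.5498)/2 ≈ 11.2749 or 3.7251.
  Sorted: λ_1 = 11.2749,  λ_2 = 8,  λ_3 = 3.7251  (check: sum = 23 = tr ✓).

Step 4 — unit eigenvector for λ_1 ≈ 11.2749: v spans the null space of (Sigma - λ_1 I), whose rows are
  r_1 = (-2.2749, 2, -1),  r_2 = (2, -6.2749, -2),  r_3 = (-1, -2, -2.2749).
  v is orthogonal to every row, so take v ∝ r_1 × r_2 = ((2)·(-2) - (-1)·(-6.2749), (-1)·(2) - (-2.2749)·(-2), (-2.2749)·(-6.2749) - (2)·(2)) ≈ (-10.2749, -6.5498, 10.2749).
  Rescale (multiply by -1 so the first nonzero entry is positive): u = (10.2749, 6.5498, -10.2749).
  ||u|| = √((10.2749)² + (6.5498)² + (-10.2749)²) = √(254.0482) ≈ 15.9389,  v_1 = u/||u|| ≈ (0.6446, 0.4109, -0.6446) (||v_1|| = 1).

λ_1 = 11.2749,  λ_2 = 8,  λ_3 = 3.7251;  v_1 ≈ (0.6446, 0.4109, -0.6446)


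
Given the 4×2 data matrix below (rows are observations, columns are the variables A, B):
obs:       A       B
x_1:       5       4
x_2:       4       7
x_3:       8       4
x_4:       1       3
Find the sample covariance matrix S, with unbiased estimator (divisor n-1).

Step 1 — column means:
  mean(A) = (5 + 4 + 8 + 1) / 4 = 18/4 = 4.5
  mean(B) = (4 + 7 + 4 + 3) / 4 = 18/4 = 4.5

Step 2 — sample covariance S[i,j] = (1/(n-1)) · Σ_k (x_{k,i} - mean_i) · (x_{k,j} - mean_j), with n-1 = 3.
  S[A,A] = ((0.5)·(0.5) + (-0.5)·(-0.5) + (3.5)·(3.5) + (-3.5)·(-3.5)) / 3 = 25/3 = 8.3333
  S[A,B] = ((0.5)·(-0.5) + (-0.5)·(2.5) + (3.5)·(-0.5) + (-3.5)·(-1.5)) / 3 = 2/3 = 0.6667
  S[B,B] = ((-0.5)·(-0.5) + (2.5)·(2.5) + (-0.5)·(-0.5) + (-1.5)·(-1.5)) / 3 = 9/3 = 3

S is symmetric (S[j,i] = S[i,j]). Assembling:

S = [[8.3333, 0.6667],
 [0.6667, 3]]


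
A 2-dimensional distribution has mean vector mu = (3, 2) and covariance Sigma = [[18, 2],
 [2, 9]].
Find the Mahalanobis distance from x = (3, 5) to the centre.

Step 1 — centre the observation: (x - mu) = (0, 3).

Step 2 — invert Sigma. det(Sigma) = 18·9 - (2)² = 158.
  Sigma^{-1} = (1/det) · [[d, -b], [-b, a]] = [[0.057, -0.0127],
 [-0.0127, 0.1139]].

Step 3 — form the quadratic (x - mu)^T · Sigma^{-1} · (x - mu):
  Sigma^{-1} · (x - mu) = (-0.038, 0.3418).
  (x - mu)^T · [Sigma^{-1} · (x - mu)] = (0)·(-0.038) + (3)·(0.3418) = 1.0253.

Step 4 — take square root: d = √(1.0253) ≈ 1.0126.

d(x, mu) = √(1.0253) ≈ 1.0126


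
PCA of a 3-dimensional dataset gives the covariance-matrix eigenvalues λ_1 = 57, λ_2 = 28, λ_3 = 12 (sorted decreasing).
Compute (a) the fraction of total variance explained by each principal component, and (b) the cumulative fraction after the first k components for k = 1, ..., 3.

Step 1 — total variance = trace(Sigma) = Σ λ_i = 57 + 28 + 12 = 97.

Step 2 — fraction explained by component i = λ_i / Σ λ:
  PC1: 57/97 = 0.5876
  PC2: 28/97 = 0.2887
  PC3: 12/97 = 0.1237

Step 3 — cumulative fraction after k components = (λ_1 + ... + λ_k) / Σ λ:
  k = 1: 57/97 = 0.5876
  k = 2: (57 + 28)/97 = 85/97 = 0.8763
  k = 3: (57 + 28 + 12)/97 = 97/97 = 1

Summary (fraction, with percent):

explained: PC1 0.5876 (58.76%), PC2 0.2887 (28.87%), PC3 0.1237 (12.37%);  cumulative: 0.5876, 0.8763, 1


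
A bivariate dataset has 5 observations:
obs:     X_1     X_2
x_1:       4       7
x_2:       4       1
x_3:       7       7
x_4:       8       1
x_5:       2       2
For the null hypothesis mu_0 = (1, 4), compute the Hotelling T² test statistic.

Step 1 — sample mean vector:
  mean(X_1) = (4 + 4 + 7 + 8 + 2) / 5 = 25/5 = 5
  mean(X_2) = (7 + 1 + 7 + 1 + 2) / 5 = 18/5 = 3.6
  x̄ = (5, 3.6),  deviation x̄ - mu_0 = (5, 3.6) - (1, 4) = (4, -0.4).

Step 2 — sample covariance matrix, S[i,j] = (1/(n-1)) · Σ_k (x_{k,i} - mean_i) · (x_{k,j} - mean_j), divisor n-1 = 4:
  S[X_1,X_1] = ((-1)·(-1) + (-1)·(-1) + (2)·(2) + (3)·(3) + (-3)·(-3)) / 4 = 24/4 = 6
  S[X_1,X_2] = ((-1)·(3.4) + (-1)·(-2.6) + (2)·(3.4) + (3)·(-2.6) + (-3)·(-1.6)) / 4 = 3/4 = 0.75
  S[X_2,X_2] = ((3.4)·(3.4) + (-2.6)·(-2.6) + (3.4)·(3.4) + (-2.6)·(-2.6) + (-1.6)·(-1.6)) / 4 = 39.2/4 = 9.8
  S = [[6, 0.75],
 [0.75, 9.8]].

Step 3 — invert S. det(S) = 6·9.8 - (0.75)² = 58.2375.
  S^{-1} = (1/det) · [[d, -b], [-b, a]] = [[0.1683, -0.0129],
 [-0.0129, 0.103]].

Step 4 — quadratic form (x̄ - mu_0)^T · S^{-1} · (x̄ - mu_0):
  S^{-1} · (x̄ - mu_0) = (0.6783, -0.0927),
  (x̄ - mu_0)^T · [...] = (4)·(0.6783) + (-0.4)·(-0.0927) = 2.7501.

Step 5 — scale by n: T² = 5 · 2.7501 = 13.7506.

T² ≈ 13.7506


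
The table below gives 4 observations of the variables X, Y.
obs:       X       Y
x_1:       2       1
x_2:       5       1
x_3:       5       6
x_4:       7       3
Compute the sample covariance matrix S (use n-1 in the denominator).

Step 1 — column means:
  mean(X) = (2 + 5 + 5 + 7) / 4 = 19/4 = 4.75
  mean(Y) = (1 + 1 + 6 + 3) / 4 = 11/4 = 2.75

Step 2 — sample covariance S[i,j] = (1/(n-1)) · Σ_k (x_{k,i} - mean_i) · (x_{k,j} - mean_j), with n-1 = 3.
  S[X,X] = ((-2.75)·(-2.75) + (0.25)·(0.25) + (0.25)·(0.25) + (2.25)·(2.25)) / 3 = 12.75/3 = 4.25
  S[X,Y] = ((-2.75)·(-1.75) + (0.25)·(-1.75) + (0.25)·(3.25) + (2.25)·(0.25)) / 3 = 5.75/3 = 1.9167
  S[Y,Y] = ((-1.75)·(-1.75) + (-1.75)·(-1.75) + (3.25)·(3.25) + (0.25)·(0.25)) / 3 = 16.75/3 = 5.5833

S is symmetric (S[j,i] = S[i,j]). Assembling:

S = [[4.25, 1.9167],
 [1.9167, 5.5833]]


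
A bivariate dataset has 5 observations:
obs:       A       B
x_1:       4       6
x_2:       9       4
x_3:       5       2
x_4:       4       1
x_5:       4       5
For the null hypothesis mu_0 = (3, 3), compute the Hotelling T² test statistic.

Step 1 — sample mean vector:
  mean(A) = (4 + 9 + 5 + 4 + 4) / 5 = 26/5 = 5.2
  mean(B) = (6 + 4 + 2 + 1 + 5) / 5 = 18/5 = 3.6
  x̄ = (5.2, 3.6),  deviation x̄ - mu_0 = (5.2, 3.6) - (3, 3) = (2.2, 0.6).

Step 2 — sample covariance matrix, S[i,j] = (1/(n-1)) · Σ_k (x_{k,i} - mean_i) · (x_{k,j} - mean_j), divisor n-1 = 4:
  S[A,A] = ((-1.2)·(-1.2) + (3.8)·(3.8) + (-0.2)·(-0.2) + (-1.2)·(-1.2) + (-1.2)·(-1.2)) / 4 = 18.8/4 = 4.7
  S[A,B] = ((-1.2)·(2.4) + (3.8)·(0.4) + (-0.2)·(-1.6) + (-1.2)·(-2.6) + (-1.2)·(1.4)) / 4 = 0.4/4 = 0.1
  S[B,B] = ((2.4)·(2.4) + (0.4)·(0.4) + (-1.6)·(-1.6) + (-2.6)·(-2.6) + (1.4)·(1.4)) / 4 = 17.2/4 = 4.3
  S = [[4.7, 0.1],
 [0.1, 4.3]].

Step 3 — invert S. det(S) = 4.7·4.3 - (0.1)² = 20.2.
  S^{-1} = (1/det) · [[d, -b], [-b, a]] = [[0.2129, -0.005],
 [-0.005, 0.2327]].

Step 4 — quadratic form (x̄ - mu_0)^T · S^{-1} · (x̄ - mu_0):
  S^{-1} · (x̄ - mu_0) = (0.4653, 0.1287),
  (x̄ - mu_0)^T · [...] = (2.2)·(0.4653) + (0.6)·(0.1287) = 1.101.

Step 5 — scale by n: T² = 5 · 1.101 = 5.505.

T² ≈ 5.505


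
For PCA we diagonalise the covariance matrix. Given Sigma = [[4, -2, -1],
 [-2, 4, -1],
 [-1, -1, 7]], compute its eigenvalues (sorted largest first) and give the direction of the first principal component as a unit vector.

Step 1 — characteristic polynomial p(λ) = det(λI - Sigma) = λ³ - tr·λ² + c_1·λ - det, where tr = trace, c_1 = sum of the principal 2×2 minors, det = det(Sigma):
  tr = 4 + 4 + 7 = 15,
  c_1 = (4·4 - (-2)²) + (4·7 - (-1)²) + (4·7 - (-1)²) = 12 + 27 + 27 = 66,
  det = 4·(4·7 - (-1)²) - (-2)·((-2)·7 - (-1)·(-1)) + (-1)·((-2)·(-1) - 4·(-1)) = 4·(27) - (-2)·(-15) + (-1)·(6) = 72.
  So p(λ) = λ³ - 15λ² + 66λ - 72.
Step 2 — look for an integer root (rational root theorem: any rational root is an integer divisor of 72). Testing λ = 6:
  p(6) = 216 - 540 + 396 - 72 = 0  ✓
  Dividing out (λ - 6): p(λ) = (λ - 6)(λ² - 9λ + 12).
Step 3 — remaining eigenvalues from the quadratic λ² - 9λ + 12 = 0:
  Δ = 9² - 4·12 = 81 - 48 = 33,  λ = (9 ± √33)/2 = (9 ± 5.7446)/2 ≈ 7.3723 or 1.6277.
  Sorted: λ_1 = 7.3723,  λ_2 = 6,  λ_3 = 1.6277  (check: sum = 15 = tr ✓).

Step 4 — unit eigenvector for λ_1 ≈ 7.3723: v spans the null space of (Sigma - λ_1 I), whose rows are
  r_1 = (-3.3723, -2, -1),  r_2 = (-2, -3.3723, -1),  r_3 = (-1, -1, -0.3723).
  v is orthogonal to every row, so take v ∝ r_1 × r_2 = ((-2)·(-1) - (-1)·(-3.3723), (-1)·(-2) - (-3.3723)·(-1), (-3.3723)·(-3.3723) - (-2)·(-2)) ≈ (-1.3723, -1.3723, 7.3723).
  Rescale (multiply by -1 so the first nonzero entry is positive): u = (1.3723, 1.3723, -7.3723).
  ||u|| = √((1.3723)² + (1.3723)² + (-7.3723)²) = √(58.1168) ≈ 7.6234,  v_1 = u/||u|| ≈ (0.18, 0.18, -0.9671) (||v_1|| = 1).

λ_1 = 7.3723,  λ_2 = 6,  λ_3 = 1.6277;  v_1 ≈ (0.18, 0.18, -0.9671)


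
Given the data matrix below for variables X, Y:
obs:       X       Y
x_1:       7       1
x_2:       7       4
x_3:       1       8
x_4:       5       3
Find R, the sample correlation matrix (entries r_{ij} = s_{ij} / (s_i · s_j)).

Step 1 — column means:
  mean(X) = (7 + 7 + 1 + 5) / 4 = 20/4 = 5
  mean(Y) = (1 + 4 + 8 + 3) / 4 = 16/4 = 4

Step 2 — sample variances and covariances s[i,j] = (1/(n-1)) · Σ_k (x_{k,i} - mean_i) · (x_{k,j} - mean_j), with n-1 = 3:
  s[X,X] = ((2)·(2) + (2)·(2) + (-4)·(-4) + (0)·(0)) / 3 = 24/3 = 8
  s[X,Y] = ((2)·(-3) + (2)·(0) + (-4)·(4) + (0)·(-1)) / 3 = -22/3 = -7.3333
  s[Y,Y] = ((-3)·(-3) + (0)·(0) + (4)·(4) + (-1)·(-1)) / 3 = 26/3 = 8.6667
  Sample standard deviations s_i = √(s[i,i]):
  s(X) = √(8) = 2.8284
  s(Y) = √(8.6667) = 2.9439

Step 3 — r_{ij} = s_{ij} / (s_i · s_j):
  r[X,X] = 1 (diagonal).
  r[X,Y] = -7.3333 / (2.8284 · 2.9439) = -7.3333 / 8.3267 = -0.8807
  r[Y,Y] = 1 (diagonal).

R is symmetric with unit diagonal. Assembling:

R = [[1, -0.8807],
 [-0.8807, 1]]


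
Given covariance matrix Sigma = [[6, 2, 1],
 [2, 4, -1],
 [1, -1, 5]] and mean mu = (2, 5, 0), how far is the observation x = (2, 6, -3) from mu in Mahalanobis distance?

Step 1 — centre the observation: (x - mu) = (0, 1, -3).

Step 2 — invert Sigma (cofactor / det for 3×3, or solve directly):
  Sigma^{-1} = [[0.2209, -0.1279, -0.0698],
 [-0.1279, 0.3372, 0.093],
 [-0.0698, 0.093, 0.2326]].

Step 3 — form the quadratic (x - mu)^T · Sigma^{-1} · (x - mu):
  Sigma^{-1} · (x - mu) = (0.0814, 0.0581, -0.6047).
  (x - mu)^T · [Sigma^{-1} · (x - mu)] = (0)·(0.0814) + (1)·(0.0581) + (-3)·(-0.6047) = 1.8721.

Step 4 — take square root: d = √(1.8721) ≈ 1.3682.

d(x, mu) = √(1.8721) ≈ 1.3682


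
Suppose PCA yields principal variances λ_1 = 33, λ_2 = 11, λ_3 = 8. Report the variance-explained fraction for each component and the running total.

Step 1 — total variance = trace(Sigma) = Σ λ_i = 33 + 11 + 8 = 52.

Step 2 — fraction explained by component i = λ_i / Σ λ:
  PC1: 33/52 = 0.6346
  PC2: 11/52 = 0.2115
  PC3: 8/52 = 0.1538

Step 3 — cumulative fraction after k components = (λ_1 + ... + λ_k) / Σ λ:
  k = 1: 33/52 = 0.6346
  k = 2: (33 + 11)/52 = 44/52 = 0.8462
  k = 3: (33 + 11 + 8)/52 = 52/52 = 1

Summary (fraction, with percent):

explained: PC1 0.6346 (63.46%), PC2 0.2115 (21.15%), PC3 0.1538 (15.38%);  cumulative: 0.6346, 0.8462, 1


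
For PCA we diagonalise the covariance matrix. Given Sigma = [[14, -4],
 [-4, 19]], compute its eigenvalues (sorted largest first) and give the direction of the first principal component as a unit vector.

Step 1 — characteristic polynomial of 2×2 Sigma:
  det(Sigma - λI) = λ² - trace · λ + det = 0.
  trace = 14 + 19 = 33, det = 14·19 - (-4)² = 250.
Step 2 — discriminant:
  Δ = trace² - 4·det = 1089 - 1000 = 89.
Step 3 — eigenvalues:
  λ = (trace ± √Δ)/2 = (33 ± 9.434)/2,
  λ_1 = 21.217,  λ_2 = 11.783.

Step 4 — unit eigenvector for λ_1: solve (Sigma - λ_1 I)v = 0. First row:
  (14 - 21.217)·v_x + (-4)·v_y = 0, i.e. (-7.217)·v_x + (-4)·v_y = 0,
  so v ∝ (b, λ_1 - a) = (-4, 7.217); multiply by -1 so the first entry is positive: u = (4, -7.217).
  ||u|| = √((4)² + (-7.217)²) = √(68.085) ≈ 8.2514,
  v_1 = u/||u|| ≈ (0.4848, -0.8746) (||v_1|| = 1).

λ_1 = 21.217,  λ_2 = 11.783;  v_1 ≈ (0.4848, -0.8746)


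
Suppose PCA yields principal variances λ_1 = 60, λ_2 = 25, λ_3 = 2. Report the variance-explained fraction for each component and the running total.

Step 1 — total variance = trace(Sigma) = Σ λ_i = 60 + 25 + 2 = 87.

Step 2 — fraction explained by component i = λ_i / Σ λ:
  PC1: 60/87 = 0.6897
  PC2: 25/87 = 0.2874
  PC3: 2/87 = 0.023

Step 3 — cumulative fraction after k components = (λ_1 + ... + λ_k) / Σ λ:
  k = 1: 60/87 = 0.6897
  k = 2: (60 + 25)/87 = 85/87 = 0.977
  k = 3: (60 + 25 + 2)/87 = 87/87 = 1

Summary (fraction, with percent):

explained: PC1 0.6897 (68.97%), PC2 0.2874 (28.74%), PC3 0.023 (2.3%);  cumulative: 0.6897, 0.977, 1


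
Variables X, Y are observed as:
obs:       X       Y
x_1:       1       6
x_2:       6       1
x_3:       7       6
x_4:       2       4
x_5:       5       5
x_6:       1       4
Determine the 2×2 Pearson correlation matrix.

Step 1 — column means:
  mean(X) = (1 + 6 + 7 + 2 + 5 + 1) / 6 = 22/6 = 3.6667
  mean(Y) = (6 + 1 + 6 + 4 + 5 + 4) / 6 = 26/6 = 4.3333

Step 2 — sample variances and covariances s[i,j] = (1/(n-1)) · Σ_k (x_{k,i} - mean_i) · (x_{k,j} - mean_j), with n-1 = 5:
  s[X,X] = ((-2.6667)·(-2.6667) + (2.3333)·(2.3333) + (3.3333)·(3.3333) + (-1.6667)·(-1.6667) + (1.3333)·(1.3333) + (-2.6667)·(-2.6667)) / 5 = 35.3333/5 = 7.0667
  s[X,Y] = ((-2.6667)·(1.6667) + (2.3333)·(-3.3333) + (3.3333)·(1.6667) + (-1.6667)·(-0.3333) + (1.3333)·(0.6667) + (-2.6667)·(-0.3333)) / 5 = -4.3333/5 = -0.8667
  s[Y,Y] = ((1.6667)·(1.6667) + (-3.3333)·(-3.3333) + (1.6667)·(1.6667) + (-0.3333)·(-0.3333) + (0.6667)·(0.6667) + (-0.3333)·(-0.3333)) / 5 = 17.3333/5 = 3.4667
  Sample standard deviations s_i = √(s[i,i]):
  s(X) = √(7.0667) = 2.6583
  s(Y) = √(3.4667) = 1.8619

Step 3 — r_{ij} = s_{ij} / (s_i · s_j):
  r[X,X] = 1 (diagonal).
  r[X,Y] = -0.8667 / (2.6583 · 1.8619) = -0.8667 / 4.9495 = -0.1751
  r[Y,Y] = 1 (diagonal).

R is symmetric with unit diagonal. Assembling:

R = [[1, -0.1751],
 [-0.1751, 1]]


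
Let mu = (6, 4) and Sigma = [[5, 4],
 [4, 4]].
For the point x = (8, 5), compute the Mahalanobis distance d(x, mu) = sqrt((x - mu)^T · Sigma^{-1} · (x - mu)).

Step 1 — centre the observation: (x - mu) = (2, 1).

Step 2 — invert Sigma. det(Sigma) = 5·4 - (4)² = 4.
  Sigma^{-1} = (1/det) · [[d, -b], [-b, a]] = [[1, -1],
 [-1, 1.25]].

Step 3 — form the quadratic (x - mu)^T · Sigma^{-1} · (x - mu):
  Sigma^{-1} · (x - mu) = (1, -0.75).
  (x - mu)^T · [Sigma^{-1} · (x - mu)] = (2)·(1) + (1)·(-0.75) = 1.25.

Step 4 — take square root: d = √(1.25) ≈ 1.118.

d(x, mu) = √(1.25) ≈ 1.118


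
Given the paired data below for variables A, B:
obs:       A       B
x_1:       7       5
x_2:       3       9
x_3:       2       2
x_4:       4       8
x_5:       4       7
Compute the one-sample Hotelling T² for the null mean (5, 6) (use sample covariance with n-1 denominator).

Step 1 — sample mean vector:
  mean(A) = (7 + 3 + 2 + 4 + 4) / 5 = 20/5 = 4
  mean(B) = (5 + 9 + 2 + 8 + 7) / 5 = 31/5 = 6.2
  x̄ = (4, 6.2),  deviation x̄ - mu_0 = (4, 6.2) - (5, 6) = (-1, 0.2).

Step 2 — sample covariance matrix, S[i,j] = (1/(n-1)) · Σ_k (x_{k,i} - mean_i) · (x_{k,j} - mean_j), divisor n-1 = 4:
  S[A,A] = ((3)·(3) + (-1)·(-1) + (-2)·(-2) + (0)·(0) + (0)·(0)) / 4 = 14/4 = 3.5
  S[A,B] = ((3)·(-1.2) + (-1)·(2.8) + (-2)·(-4.2) + (0)·(1.8) + (0)·(0.8)) / 4 = 2/4 = 0.5
  S[B,B] = ((-1.2)·(-1.2) + (2.8)·(2.8) + (-4.2)·(-4.2) + (1.8)·(1.8) + (0.8)·(0.8)) / 4 = 30.8/4 = 7.7
  S = [[3.5, 0.5],
 [0.5, 7.7]].

Step 3 — invert S. det(S) = 3.5·7.7 - (0.5)² = 26.7.
  S^{-1} = (1/det) · [[d, -b], [-b, a]] = [[0.2884, -0.0187],
 [-0.0187, 0.1311]].

Step 4 — quadratic form (x̄ - mu_0)^T · S^{-1} · (x̄ - mu_0):
  S^{-1} · (x̄ - mu_0) = (-0.2921, 0.0449),
  (x̄ - mu_0)^T · [...] = (-1)·(-0.2921) + (0.2)·(0.0449) = 0.3011.

Step 5 — scale by n: T² = 5 · 0.3011 = 1.5056.

T² ≈ 1.5056


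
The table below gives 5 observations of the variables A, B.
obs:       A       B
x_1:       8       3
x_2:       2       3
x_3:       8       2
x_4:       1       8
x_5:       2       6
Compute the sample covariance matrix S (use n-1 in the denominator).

Step 1 — column means:
  mean(A) = (8 + 2 + 8 + 1 + 2) / 5 = 21/5 = 4.2
  mean(B) = (3 + 3 + 2 + 8 + 6) / 5 = 22/5 = 4.4

Step 2 — sample covariance S[i,j] = (1/(n-1)) · Σ_k (x_{k,i} - mean_i) · (x_{k,j} - mean_j), with n-1 = 4.
  S[A,A] = ((3.8)·(3.8) + (-2.2)·(-2.2) + (3.8)·(3.8) + (-3.2)·(-3.2) + (-2.2)·(-2.2)) / 4 = 48.8/4 = 12.2
  S[A,B] = ((3.8)·(-1.4) + (-2.2)·(-1.4) + (3.8)·(-2.4) + (-3.2)·(3.6) + (-2.2)·(1.6)) / 4 = -26.4/4 = -6.6
  S[B,B] = ((-1.4)·(-1.4) + (-1.4)·(-1.4) + (-2.4)·(-2.4) + (3.6)·(3.6) + (1.6)·(1.6)) / 4 = 25.2/4 = 6.3

S is symmetric (S[j,i] = S[i,j]). Assembling:

S = [[12.2, -6.6],
 [-6.6, 6.3]]


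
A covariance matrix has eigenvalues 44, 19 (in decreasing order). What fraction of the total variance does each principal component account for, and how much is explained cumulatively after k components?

Step 1 — total variance = trace(Sigma) = Σ λ_i = 44 + 19 = 63.

Step 2 — fraction explained by component i = λ_i / Σ λ:
  PC1: 44/63 = 0.6984
  PC2: 19/63 = 0.3016

Step 3 — cumulative fraction after k components = (λ_1 + ... + λ_k) / Σ λ:
  k = 1: 44/63 = 0.6984
  k = 2: (44 + 19)/63 = 63/63 = 1

Summary (fraction, with percent):

explained: PC1 0.6984 (69.84%), PC2 0.3016 (30.16%);  cumulative: 0.6984, 1


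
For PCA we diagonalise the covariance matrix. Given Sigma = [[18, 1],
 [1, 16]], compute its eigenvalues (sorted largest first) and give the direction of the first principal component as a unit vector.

Step 1 — characteristic polynomial of 2×2 Sigma:
  det(Sigma - λI) = λ² - trace · λ + det = 0.
  trace = 18 + 16 = 34, det = 18·16 - (1)² = 287.
Step 2 — discriminant:
  Δ = trace² - 4·det = 1156 - 1148 = 8.
Step 3 — eigenvalues:
  λ = (trace ± √Δ)/2 = (34 ± 2.8284)/2,
  λ_1 = 18.4142,  λ_2 = 15.5858.

Step 4 — unit eigenvector for λ_1: solve (Sigma - λ_1 I)v = 0. First row:
  (18 - 18.4142)·v_x + (1)·v_y = 0, i.e. (-0.4142)·v_x + (1)·v_y = 0,
  so v ∝ (b, λ_1 - a) = (1, 0.4142) = u.
  ||u|| = √((1)² + (0.4142)²) = √(1.1716) ≈ 1.0824,
  v_1 = u/||u|| ≈ (0.9239, 0.3827) (||v_1|| = 1).

λ_1 = 18.4142,  λ_2 = 15.5858;  v_1 ≈ (0.9239, 0.3827)


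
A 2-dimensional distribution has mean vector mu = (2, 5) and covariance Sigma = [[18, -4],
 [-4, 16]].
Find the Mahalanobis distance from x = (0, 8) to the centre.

Step 1 — centre the observation: (x - mu) = (-2, 3).

Step 2 — invert Sigma. det(Sigma) = 18·16 - (-4)² = 272.
  Sigma^{-1} = (1/det) · [[d, -b], [-b, a]] = [[0.0588, 0.0147],
 [0.0147, 0.0662]].

Step 3 — form the quadratic (x - mu)^T · Sigma^{-1} · (x - mu):
  Sigma^{-1} · (x - mu) = (-0.0735, 0.1691).
  (x - mu)^T · [Sigma^{-1} · (x - mu)] = (-2)·(-0.0735) + (3)·(0.1691) = 0.6544.

Step 4 — take square root: d = √(0.6544) ≈ 0.809.

d(x, mu) = √(0.6544) ≈ 0.809


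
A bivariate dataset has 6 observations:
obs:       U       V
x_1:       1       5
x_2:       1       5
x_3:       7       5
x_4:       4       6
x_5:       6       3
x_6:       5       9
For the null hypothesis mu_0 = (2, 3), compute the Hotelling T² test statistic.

Step 1 — sample mean vector:
  mean(U) = (1 + 1 + 7 + 4 + 6 + 5) / 6 = 24/6 = 4
  mean(V) = (5 + 5 + 5 + 6 + 3 + 9) / 6 = 33/6 = 5.5
  x̄ = (4, 5.5),  deviation x̄ - mu_0 = (4, 5.5) - (2, 3) = (2, 2.5).

Step 2 — sample covariance matrix, S[i,j] = (1/(n-1)) · Σ_k (x_{k,i} - mean_i) · (x_{k,j} - mean_j), divisor n-1 = 5:
  S[U,U] = ((-3)·(-3) + (-3)·(-3) + (3)·(3) + (0)·(0) + (2)·(2) + (1)·(1)) / 5 = 32/5 = 6.4
  S[U,V] = ((-3)·(-0.5) + (-3)·(-0.5) + (3)·(-0.5) + (0)·(0.5) + (2)·(-2.5) + (1)·(3.5)) / 5 = 0/5 = 0
  S[V,V] = ((-0.5)·(-0.5) + (-0.5)·(-0.5) + (-0.5)·(-0.5) + (0.5)·(0.5) + (-2.5)·(-2.5) + (3.5)·(3.5)) / 5 = 19.5/5 = 3.9
  S = [[6.4, 0],
 [0, 3.9]].

Step 3 — invert S. det(S) = 6.4·3.9 - (0)² = 24.96.
  S^{-1} = (1/det) · [[d, -b], [-b, a]] = [[0.1562, 0],
 [0, 0.2564]].

Step 4 — quadratic form (x̄ - mu_0)^T · S^{-1} · (x̄ - mu_0):
  S^{-1} · (x̄ - mu_0) = (0.3125, 0.641),
  (x̄ - mu_0)^T · [...] = (2)·(0.3125) + (2.5)·(0.641) = 2.2276.

Step 5 — scale by n: T² = 6 · 2.2276 = 13.3654.

T² ≈ 13.3654


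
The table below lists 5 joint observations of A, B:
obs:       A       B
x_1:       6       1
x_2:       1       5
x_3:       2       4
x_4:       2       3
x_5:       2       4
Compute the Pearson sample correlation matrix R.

Step 1 — column means:
  mean(A) = (6 + 1 + 2 + 2 + 2) / 5 = 13/5 = 2.6
  mean(B) = (1 + 5 + 4 + 3 + 4) / 5 = 17/5 = 3.4

Step 2 — sample variances and covariances s[i,j] = (1/(n-1)) · Σ_k (x_{k,i} - mean_i) · (x_{k,j} - mean_j), with n-1 = 4:
  s[A,A] = ((3.4)·(3.4) + (-1.6)·(-1.6) + (-0.6)·(-0.6) + (-0.6)·(-0.6) + (-0.6)·(-0.6)) / 4 = 15.2/4 = 3.8
  s[A,B] = ((3.4)·(-2.4) + (-1.6)·(1.6) + (-0.6)·(0.6) + (-0.6)·(-0.4) + (-0.6)·(0.6)) / 4 = -11.2/4 = -2.8
  s[B,B] = ((-2.4)·(-2.4) + (1.6)·(1.6) + (0.6)·(0.6) + (-0.4)·(-0.4) + (0.6)·(0.6)) / 4 = 9.2/4 = 2.3
  Sample standard deviations s_i = √(s[i,i]):
  s(A) = √(3.8) = 1.9494
  s(B) = √(2.3) = 1.5166

Step 3 — r_{ij} = s_{ij} / (s_i · s_j):
  r[A,A] = 1 (diagonal).
  r[A,B] = -2.8 / (1.9494 · 1.5166) = -2.8 / 2.9563 = -0.9471
  r[B,B] = 1 (diagonal).

R is symmetric with unit diagonal. Assembling:

R = [[1, -0.9471],
 [-0.9471, 1]]


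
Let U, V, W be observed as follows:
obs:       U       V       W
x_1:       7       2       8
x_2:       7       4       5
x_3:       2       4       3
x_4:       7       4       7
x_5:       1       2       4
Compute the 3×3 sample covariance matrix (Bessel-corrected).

Step 1 — column means:
  mean(U) = (7 + 7 + 2 + 7 + 1) / 5 = 24/5 = 4.8
  mean(V) = (2 + 4 + 4 + 4 + 2) / 5 = 16/5 = 3.2
  mean(W) = (8 + 5 + 3 + 7 + 4) / 5 = 27/5 = 5.4

Step 2 — sample covariance S[i,j] = (1/(n-1)) · Σ_k (x_{k,i} - mean_i) · (x_{k,j} - mean_j), with n-1 = 4.
  S[U,U] = ((2.2)·(2.2) + (2.2)·(2.2) + (-2.8)·(-2.8) + (2.2)·(2.2) + (-3.8)·(-3.8)) / 4 = 36.8/4 = 9.2
  S[U,V] = ((2.2)·(-1.2) + (2.2)·(0.8) + (-2.8)·(0.8) + (2.2)·(0.8) + (-3.8)·(-1.2)) / 4 = 3.2/4 = 0.8
  S[U,W] = ((2.2)·(2.6) + (2.2)·(-0.4) + (-2.8)·(-2.4) + (2.2)·(1.6) + (-3.8)·(-1.4)) / 4 = 20.4/4 = 5.1
  S[V,V] = ((-1.2)·(-1.2) + (0.8)·(0.8) + (0.8)·(0.8) + (0.8)·(0.8) + (-1.2)·(-1.2)) / 4 = 4.8/4 = 1.2
  S[V,W] = ((-1.2)·(2.6) + (0.8)·(-0.4) + (0.8)·(-2.4) + (0.8)·(1.6) + (-1.2)·(-1.4)) / 4 = -2.4/4 = -0.6
  S[W,W] = ((2.6)·(2.6) + (-0.4)·(-0.4) + (-2.4)·(-2.4) + (1.6)·(1.6) + (-1.4)·(-1.4)) / 4 = 17.2/4 = 4.3

S is symmetric (S[j,i] = S[i,j]). Assembling:

S = [[9.2, 0.8, 5.1],
 [0.8, 1.2, -0.6],
 [5.1, -0.6, 4.3]]


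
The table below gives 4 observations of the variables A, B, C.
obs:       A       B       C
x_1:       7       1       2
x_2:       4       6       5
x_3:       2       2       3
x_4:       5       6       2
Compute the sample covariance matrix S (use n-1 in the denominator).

Step 1 — column means:
  mean(A) = (7 + 4 + 2 + 5) / 4 = 18/4 = 4.5
  mean(B) = (1 + 6 + 2 + 6) / 4 = 15/4 = 3.75
  mean(C) = (2 + 5 + 3 + 2) / 4 = 12/4 = 3

Step 2 — sample covariance S[i,j] = (1/(n-1)) · Σ_k (x_{k,i} - mean_i) · (x_{k,j} - mean_j), with n-1 = 3.
  S[A,A] = ((2.5)·(2.5) + (-0.5)·(-0.5) + (-2.5)·(-2.5) + (0.5)·(0.5)) / 3 = 13/3 = 4.3333
  S[A,B] = ((2.5)·(-2.75) + (-0.5)·(2.25) + (-2.5)·(-1.75) + (0.5)·(2.25)) / 3 = -2.5/3 = -0.8333
  S[A,C] = ((2.5)·(-1) + (-0.5)·(2) + (-2.5)·(0) + (0.5)·(-1)) / 3 = -4/3 = -1.3333
  S[B,B] = ((-2.75)·(-2.75) + (2.25)·(2.25) + (-1.75)·(-1.75) + (2.25)·(2.25)) / 3 = 20.75/3 = 6.9167
  S[B,C] = ((-2.75)·(-1) + (2.25)·(2) + (-1.75)·(0) + (2.25)·(-1)) / 3 = 5/3 = 1.6667
  S[C,C] = ((-1)·(-1) + (2)·(2) + (0)·(0) + (-1)·(-1)) / 3 = 6/3 = 2

S is symmetric (S[j,i] = S[i,j]). Assembling:

S = [[4.3333, -0.8333, -1.3333],
 [-0.8333, 6.9167, 1.6667],
 [-1.3333, 1.6667, 2]]


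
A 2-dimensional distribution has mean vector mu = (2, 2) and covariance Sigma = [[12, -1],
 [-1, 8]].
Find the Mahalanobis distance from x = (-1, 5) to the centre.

Step 1 — centre the observation: (x - mu) = (-3, 3).

Step 2 — invert Sigma. det(Sigma) = 12·8 - (-1)² = 95.
  Sigma^{-1} = (1/det) · [[d, -b], [-b, a]] = [[0.0842, 0.0105],
 [0.0105, 0.1263]].

Step 3 — form the quadratic (x - mu)^T · Sigma^{-1} · (x - mu):
  Sigma^{-1} · (x - mu) = (-0.2211, 0.3474).
  (x - mu)^T · [Sigma^{-1} · (x - mu)] = (-3)·(-0.2211) + (3)·(0.3474) = 1.7053.

Step 4 — take square root: d = √(1.7053) ≈ 1.3059.

d(x, mu) = √(1.7053) ≈ 1.3059


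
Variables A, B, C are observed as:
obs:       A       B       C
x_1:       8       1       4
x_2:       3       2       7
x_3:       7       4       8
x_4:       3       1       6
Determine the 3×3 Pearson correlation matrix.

Step 1 — column means:
  mean(A) = (8 + 3 + 7 + 3) / 4 = 21/4 = 5.25
  mean(B) = (1 + 2 + 4 + 1) / 4 = 8/4 = 2
  mean(C) = (4 + 7 + 8 + 6) / 4 = 25/4 = 6.25

Step 2 — sample variances and covariances s[i,j] = (1/(n-1)) · Σ_k (x_{k,i} - mean_i) · (x_{k,j} - mean_j), with n-1 = 3:
  s[A,A] = ((2.75)·(2.75) + (-2.25)·(-2.25) + (1.75)·(1.75) + (-2.25)·(-2.25)) / 3 = 20.75/3 = 6.9167
  s[A,B] = ((2.75)·(-1) + (-2.25)·(0) + (1.75)·(2) + (-2.25)·(-1)) / 3 = 3/3 = 1
  s[A,C] = ((2.75)·(-2.25) + (-2.25)·(0.75) + (1.75)·(1.75) + (-2.25)·(-0.25)) / 3 = -4.25/3 = -1.4167
  s[B,B] = ((-1)·(-1) + (0)·(0) + (2)·(2) + (-1)·(-1)) / 3 = 6/3 = 2
  s[B,C] = ((-1)·(-2.25) + (0)·(0.75) + (2)·(1.75) + (-1)·(-0.25)) / 3 = 6/3 = 2
  s[C,C] = ((-2.25)·(-2.25) + (0.75)·(0.75) + (1.75)·(1.75) + (-0.25)·(-0.25)) / 3 = 8.75/3 = 2.9167
  Sample standard deviations s_i = √(s[i,i]):
  s(A) = √(6.9167) = 2.63
  s(B) = √(2) = 1.4142
  s(C) = √(2.9167) = 1.7078

Step 3 — r_{ij} = s_{ij} / (s_i · s_j):
  r[A,A] = 1 (diagonal).
  r[A,B] = 1 / (2.63 · 1.4142) = 1 / 3.7193 = 0.2689
  r[A,C] = -1.4167 / (2.63 · 1.7078) = -1.4167 / 4.4915 = -0.3154
  r[B,B] = 1 (diagonal).
  r[B,C] = 2 / (1.4142 · 1.7078) = 2 / 2.4152 = 0.8281
  r[C,C] = 1 (diagonal).

R is symmetric with unit diagonal. Assembling:

R = [[1, 0.2689, -0.3154],
 [0.2689, 1, 0.8281],
 [-0.3154, 0.8281, 1]]


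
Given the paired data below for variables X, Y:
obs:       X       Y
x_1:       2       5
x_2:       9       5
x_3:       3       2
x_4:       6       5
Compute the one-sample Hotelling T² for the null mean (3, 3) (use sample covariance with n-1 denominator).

Step 1 — sample mean vector:
  mean(X) = (2 + 9 + 3 + 6) / 4 = 20/4 = 5
  mean(Y) = (5 + 5 + 2 + 5) / 4 = 17/4 = 4.25
  x̄ = (5, 4.25),  deviation x̄ - mu_0 = (5, 4.25) - (3, 3) = (2, 1.25).

Step 2 — sample covariance matrix, S[i,j] = (1/(n-1)) · Σ_k (x_{k,i} - mean_i) · (x_{k,j} - mean_j), divisor n-1 = 3:
  S[X,X] = ((-3)·(-3) + (4)·(4) + (-2)·(-2) + (1)·(1)) / 3 = 30/3 = 10
  S[X,Y] = ((-3)·(0.75) + (4)·(0.75) + (-2)·(-2.25) + (1)·(0.75)) / 3 = 6/3 = 2
  S[Y,Y] = ((0.75)·(0.75) + (0.75)·(0.75) + (-2.25)·(-2.25) + (0.75)·(0.75)) / 3 = 6.75/3 = 2.25
  S = [[10, 2],
 [2, 2.25]].

Step 3 — invert S. det(S) = 10·2.25 - (2)² = 18.5.
  S^{-1} = (1/det) · [[d, -b], [-b, a]] = [[0.1216, -0.1081],
 [-0.1081, 0.5405]].

Step 4 — quadratic form (x̄ - mu_0)^T · S^{-1} · (x̄ - mu_0):
  S^{-1} · (x̄ - mu_0) = (0.1081, 0.4595),
  (x̄ - mu_0)^T · [...] = (2)·(0.1081) + (1.25)·(0.4595) = 0.7905.

Step 5 — scale by n: T² = 4 · 0.7905 = 3.1622.

T² ≈ 3.1622


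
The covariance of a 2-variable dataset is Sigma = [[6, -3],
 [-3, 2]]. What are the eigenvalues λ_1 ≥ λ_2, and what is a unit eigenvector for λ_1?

Step 1 — characteristic polynomial of 2×2 Sigma:
  det(Sigma - λI) = λ² - trace · λ + det = 0.
  trace = 6 + 2 = 8, det = 6·2 - (-3)² = 3.
Step 2 — discriminant:
  Δ = trace² - 4·det = 64 - 12 = 52.
Step 3 — eigenvalues:
  λ = (trace ± √Δ)/2 = (8 ± 7.2111)/2,
  λ_1 = 7.6056,  λ_2 = 0.3944.

Step 4 — unit eigenvector for λ_1: solve (Sigma - λ_1 I)v = 0. First row:
  (6 - 7.6056)·v_x + (-3)·v_y = 0, i.e. (-1.6056)·v_x + (-3)·v_y = 0,
  so v ∝ (b, λ_1 - a) = (-3, 1.6056); multiply by -1 so the first entry is positive: u = (3, -1.6056).
  ||u|| = √((3)² + (-1.6056)²) = √(11.5778) ≈ 3.4026,
  v_1 = u/||u|| ≈ (0.8817, -0.4719) (||v_1|| = 1).

λ_1 = 7.6056,  λ_2 = 0.3944;  v_1 ≈ (0.8817, -0.4719)


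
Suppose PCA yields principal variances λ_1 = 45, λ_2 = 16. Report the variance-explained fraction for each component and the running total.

Step 1 — total variance = trace(Sigma) = Σ λ_i = 45 + 16 = 61.

Step 2 — fraction explained by component i = λ_i / Σ λ:
  PC1: 45/61 = 0.7377
  PC2: 16/61 = 0.2623

Step 3 — cumulative fraction after k components = (λ_1 + ... + λ_k) / Σ λ:
  k = 1: 45/61 = 0.7377
  k = 2: (45 + 16)/61 = 61/61 = 1

Summary (fraction, with percent):

explained: PC1 0.7377 (73.77%), PC2 0.2623 (26.23%);  cumulative: 0.7377, 1


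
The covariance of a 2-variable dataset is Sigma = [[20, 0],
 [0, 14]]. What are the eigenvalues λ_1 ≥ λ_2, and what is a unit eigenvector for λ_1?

Step 1 — characteristic polynomial of 2×2 Sigma:
  det(Sigma - λI) = λ² - trace · λ + det = 0.
  trace = 20 + 14 = 34, det = 20·14 - (0)² = 280.
Step 2 — discriminant:
  Δ = trace² - 4·det = 1156 - 1120 = 36.
Step 3 — eigenvalues:
  λ = (trace ± √Δ)/2 = (34 ± 6)/2,
  λ_1 = 20,  λ_2 = 14.

Step 4 — unit eigenvector for λ_1: Sigma is diagonal, so its eigenvectors are the coordinate axes. λ_1 = 20 is the diagonal entry on the first coordinate axis, hence
  v_1 = (1, 0) (||v_1|| = 1).

λ_1 = 20,  λ_2 = 14;  v_1 ≈ (1, 0)


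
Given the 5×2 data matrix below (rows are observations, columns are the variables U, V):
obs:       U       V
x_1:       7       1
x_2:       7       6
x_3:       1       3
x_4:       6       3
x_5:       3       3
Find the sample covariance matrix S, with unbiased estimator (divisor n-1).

Step 1 — column means:
  mean(U) = (7 + 7 + 1 + 6 + 3) / 5 = 24/5 = 4.8
  mean(V) = (1 + 6 + 3 + 3 + 3) / 5 = 16/5 = 3.2

Step 2 — sample covariance S[i,j] = (1/(n-1)) · Σ_k (x_{k,i} - mean_i) · (x_{k,j} - mean_j), with n-1 = 4.
  S[U,U] = ((2.2)·(2.2) + (2.2)·(2.2) + (-3.8)·(-3.8) + (1.2)·(1.2) + (-1.8)·(-1.8)) / 4 = 28.8/4 = 7.2
  S[U,V] = ((2.2)·(-2.2) + (2.2)·(2.8) + (-3.8)·(-0.2) + (1.2)·(-0.2) + (-1.8)·(-0.2)) / 4 = 2.2/4 = 0.55
  S[V,V] = ((-2.2)·(-2.2) + (2.8)·(2.8) + (-0.2)·(-0.2) + (-0.2)·(-0.2) + (-0.2)·(-0.2)) / 4 = 12.8/4 = 3.2

S is symmetric (S[j,i] = S[i,j]). Assembling:

S = [[7.2, 0.55],
 [0.55, 3.2]]


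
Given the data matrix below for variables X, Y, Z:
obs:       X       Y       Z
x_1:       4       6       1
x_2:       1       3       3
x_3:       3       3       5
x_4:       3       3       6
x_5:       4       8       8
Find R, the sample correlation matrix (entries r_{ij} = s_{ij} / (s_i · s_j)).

Step 1 — column means:
  mean(X) = (4 + 1 + 3 + 3 + 4) / 5 = 15/5 = 3
  mean(Y) = (6 + 3 + 3 + 3 + 8) / 5 = 23/5 = 4.6
  mean(Z) = (1 + 3 + 5 + 6 + 8) / 5 = 23/5 = 4.6

Step 2 — sample variances and covariances s[i,j] = (1/(n-1)) · Σ_k (x_{k,i} - mean_i) · (x_{k,j} - mean_j), with n-1 = 4:
  s[X,X] = ((1)·(1) + (-2)·(-2) + (0)·(0) + (0)·(0) + (1)·(1)) / 4 = 6/4 = 1.5
  s[X,Y] = ((1)·(1.4) + (-2)·(-1.6) + (0)·(-1.6) + (0)·(-1.6) + (1)·(3.4)) / 4 = 8/4 = 2
  s[X,Z] = ((1)·(-3.6) + (-2)·(-1.6) + (0)·(0.4) + (0)·(1.4) + (1)·(3.4)) / 4 = 3/4 = 0.75
  s[Y,Y] = ((1.4)·(1.4) + (-1.6)·(-1.6) + (-1.6)·(-1.6) + (-1.6)·(-1.6) + (3.4)·(3.4)) / 4 = 21.2/4 = 5.3
  s[Y,Z] = ((1.4)·(-3.6) + (-1.6)·(-1.6) + (-1.6)·(0.4) + (-1.6)·(1.4) + (3.4)·(3.4)) / 4 = 6.2/4 = 1.55
  s[Z,Z] = ((-3.6)·(-3.6) + (-1.6)·(-1.6) + (0.4)·(0.4) + (1.4)·(1.4) + (3.4)·(3.4)) / 4 = 29.2/4 = 7.3
  Sample standard deviations s_i = √(s[i,i]):
  s(X) = √(1.5) = 1.2247
  s(Y) = √(5.3) = 2.3022
  s(Z) = √(7.3) = 2.7019

Step 3 — r_{ij} = s_{ij} / (s_i · s_j):
  r[X,X] = 1 (diagonal).
  r[X,Y] = 2 / (1.2247 · 2.3022) = 2 / 2.8196 = 0.7093
  r[X,Z] = 0.75 / (1.2247 · 2.7019) = 0.75 / 3.3091 = 0.2266
  r[Y,Y] = 1 (diagonal).
  r[Y,Z] = 1.55 / (2.3022 · 2.7019) = 1.55 / 6.2201 = 0.2492
  r[Z,Z] = 1 (diagonal).

R is symmetric with unit diagonal. Assembling:

R = [[1, 0.7093, 0.2266],
 [0.7093, 1, 0.2492],
 [0.2266, 0.2492, 1]]
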